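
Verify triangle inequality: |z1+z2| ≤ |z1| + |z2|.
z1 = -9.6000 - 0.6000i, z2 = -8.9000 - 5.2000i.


|z1| = sqrt((-9.6)^2 + (-0.6)^2) = sqrt(92.52) = 9.6187
|z2| = sqrt((-8.9)^2 + (-5.2)^2) = sqrt(106.25) = 10.3078
z1+z2 = -18.5000 - 5.8000i
|z1+z2| = sqrt(375.89) = 19.3879
|z1|+|z2| = 9.6187 + 10.3078 = 19.9265

|z1+z2| = 19.3879 ≤ |z1|+|z2| = 19.9265 (verified)


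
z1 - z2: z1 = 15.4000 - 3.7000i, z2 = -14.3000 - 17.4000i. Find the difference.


Real: 15.4 + 14.3 = 29.7
Imag: -3.7 + 17.4 = 13.7

29.7000 + 13.7000i


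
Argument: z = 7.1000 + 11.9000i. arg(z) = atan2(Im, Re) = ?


Re = 7.1, Im = 11.9
arg = atan2(11.9, 7.1) = 59.1781 degrees

arg(z) = 59.1781 degrees


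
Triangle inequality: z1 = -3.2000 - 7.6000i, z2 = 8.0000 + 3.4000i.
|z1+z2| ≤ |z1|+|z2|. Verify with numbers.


|z1| = sqrt((-3.2)^2 + (-7.6)^2) = sqrt(68) = 8.2462
|z2| = sqrt(8^2 + 3.4^2) = sqrt(75.56) = 8.6925
z1+z2 = 4.8000 - 4.2000i
|z1+z2| = sqrt(40.68) = 6.3781
|z1|+|z2| = 8.2462 + 8.6925 = 16.9387

|z1+z2| = 6.3781 ≤ |z1|+|z2| = 16.9387 (verified)


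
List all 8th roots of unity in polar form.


The 8th roots of unity are cis(360k/8°) for k=0..7
Angle step = 360/8 = 45°
Primitive root: cis(45°)
Primitive root = 0.7071 + 0.7071i

8 roots at angles: 0°, 45°, 90°, 135°, 180°, 225°, 270°, 315°


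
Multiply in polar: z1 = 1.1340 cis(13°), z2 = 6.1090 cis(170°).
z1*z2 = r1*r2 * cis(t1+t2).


r = 1.1340 * 6.1090 = 6.9276
theta = 13° + 170° = 183° = 183° (mod 360)

6.9276 cis(183°)


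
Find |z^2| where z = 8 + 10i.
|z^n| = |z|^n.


|z| = sqrt(64+100) = sqrt(164) = 12.8062
|z^2| = |z|^2 = (sqrt(164))^2 = 164

|z^2| = 164


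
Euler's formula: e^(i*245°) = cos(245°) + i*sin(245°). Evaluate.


cos(245°) = -0.4226
sin(245°) = -0.9063

e^(i*245°) = -0.4226 - 0.9063i


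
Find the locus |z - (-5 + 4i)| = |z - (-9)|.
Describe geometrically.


Equal distances means the locus is the perpendicular bisector of z1 and z2.
Midpoint = ((-5+(-9))/2, (4+0)/2) = (-7.0000, 2.0000)

Perpendicular bisector through (-7.0000, 2.0000)


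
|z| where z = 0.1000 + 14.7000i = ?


|z| = sqrt(0.1^2 + 14.7^2) = sqrt(0.01 + 216.09) = sqrt(216.1) = 14.7003

|z| = 14.7003


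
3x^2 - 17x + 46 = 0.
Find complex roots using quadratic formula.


disc = (-17)^2 - 4*3*46 = 289 - 552 = -263
sqrt(|disc|) = sqrt(263) = 16.2173
Real part = 17/(2*3) = 2.8333
Imag part = 16.2173/(2*3) = 2.7029

2.8333 ± 2.7029i


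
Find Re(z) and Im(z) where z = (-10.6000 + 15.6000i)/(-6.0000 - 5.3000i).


Multiply by conjugate: (-10.6000 + 15.6000i)(-6.0000 + 5.3000i) / ((-6)^2 + (-5.3)^2)
Numerator real = -10.6*(-6) + 15.6*(-5.3) = -19.08
Numerator imag = 15.6*(-6) - (-10.6)*(-5.3) = -149.78
Denominator = 64.09
Re(z) = -19.08/64.09 = -0.2977
Im(z) = -149.78/64.09 = -2.3370

Re(z) = -0.2977, Im(z) = -2.3370


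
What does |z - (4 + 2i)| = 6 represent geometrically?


|z - z0| = r is a circle with center z0 and radius r.
Center = (4, 2), radius = 6

Circle with center (4, 2) and radius 6


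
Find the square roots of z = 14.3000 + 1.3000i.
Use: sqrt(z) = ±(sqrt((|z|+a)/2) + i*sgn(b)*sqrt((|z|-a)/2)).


|z| = sqrt(204.49+1.69) = 14.3590
sqrt((|z|+a)/2) = sqrt((14.3590+14.3)/2) = sqrt(14.3295) = 3.7854
sqrt((|z|-a)/2) = sqrt((14.3590-14.3)/2) = sqrt(0.0295) = 0.1717

±(3.7854 + 0.1717i) i.e. 3.7854 + 0.1717i and -3.7854 - 0.1717i


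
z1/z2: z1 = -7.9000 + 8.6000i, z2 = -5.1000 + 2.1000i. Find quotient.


Conjugate of z2 = -5.1000 - 2.1000i
Numerator: (-7.9000 + 8.6000i)(-5.1000 - 2.1000i) = 58.3500 - 27.2700i
Denominator: (-5.1)^2 + 2.1^2 = 30.42
Result = (58.3500 - 27.2700i)/30.42

1.9181 - 0.8964i


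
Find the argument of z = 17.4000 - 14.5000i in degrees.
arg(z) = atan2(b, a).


Re = 17.4, Im = -14.5
arg = atan2(-14.5, 17.4) = -39.8056 degrees

arg(z) = -39.8056 degrees


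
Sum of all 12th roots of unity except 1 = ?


With w = e^(2*pi*i/12), all 12 of the 12th roots of unity w^0 = 1, w, ..., w^(11) sum to 0: 1 + w + ... + w^(11) = (1 - w^12)/(1 - w) = 0 since w^12 = 1, w ≠ 1.
Removing the root 1: w + w^2 + ... + w^(11) = 0 - 1 = -1

Sum = -1


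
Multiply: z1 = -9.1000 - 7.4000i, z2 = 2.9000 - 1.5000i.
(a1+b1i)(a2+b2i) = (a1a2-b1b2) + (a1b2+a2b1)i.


Real = -9.1*2.9 - (-7.4)*(-1.5) = -26.39 - 11.1 = -37.49
Imag = -9.1*(-1.5) + 2.9*(-7.4) = 13.65 - (21.46) = -7.81

-37.4900 - 7.8100i


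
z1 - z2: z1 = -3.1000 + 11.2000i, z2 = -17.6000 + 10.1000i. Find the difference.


Real: -3.1 + 17.6 = 14.5
Imag: 11.2 - 10.1 = 1.1

14.5000 + 1.1000i


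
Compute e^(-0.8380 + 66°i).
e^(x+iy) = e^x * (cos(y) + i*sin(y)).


e^-0.8380 = 0.4326
cos(66°) = 0.4067
sin(66°) = 0.9135
Real = 0.4326*0.4067 = 0.1759
Imag = 0.4326*0.9135 = 0.3952

0.1759 + 0.3952i


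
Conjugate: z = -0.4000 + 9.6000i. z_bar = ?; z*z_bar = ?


z_bar = -0.4000 - 9.6000i
z*z_bar = (-0.4)^2 + 9.6^2 = 0.16 + 92.16 = 92.32

z_bar = -0.4000 - 9.6000i, z*z_bar = 92.32


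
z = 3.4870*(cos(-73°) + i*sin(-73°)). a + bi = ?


a = 3.4870*cos(-73°) = 3.4870*0.29237 = 1.0195
b = 3.4870*sin(-73°) = 3.4870*(-0.9563) = -3.3346

1.0195 - 3.3346i


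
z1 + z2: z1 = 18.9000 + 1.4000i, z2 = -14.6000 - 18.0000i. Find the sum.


Real: 18.9 - 14.6 = 4.3
Imag: 1.4 - 18 = -16.6

4.3000 - 16.6000i


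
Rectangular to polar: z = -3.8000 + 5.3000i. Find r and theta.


r = sqrt(14.44+28.09) = sqrt(42.53) = 6.5215
theta = atan2(5.3, -3.8) = 125.6398 degrees

r = 6.5215, theta = 125.6398 degrees


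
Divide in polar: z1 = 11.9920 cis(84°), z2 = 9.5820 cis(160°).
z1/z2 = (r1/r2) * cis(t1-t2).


r = 11.9920 / 9.5820 = 1.2515
theta = 84° - 160° = -76° = 284° (mod 360)

1.2515 cis(284°)


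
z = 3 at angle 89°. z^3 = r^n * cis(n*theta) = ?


r^3 = 3^3 = 27
n*theta = 3*89° = 267° = 267° (mod 360)
a = 27*cos(267°) = -1.4131
b = 27*sin(267°) = -26.9630

27 cis(267°) = -1.4131 - 26.9630i


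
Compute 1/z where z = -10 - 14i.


|z|^2 = 100+196 = 296
1/z = (-10 + 14i)/296

1/z = -0.0338 + 0.0473i


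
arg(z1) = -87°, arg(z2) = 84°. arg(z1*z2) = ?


arg(z1*z2) = -87° + 84° = -3°
Normalized to (-180°, 180°]: -3°

-3°


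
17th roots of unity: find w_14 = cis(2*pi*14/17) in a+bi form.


Angle = 360*14/17 = 296.4706°
a = cos(296.4706°) = 0.4457
b = sin(296.4706°) = -0.8952

0.4457 - 0.8952i


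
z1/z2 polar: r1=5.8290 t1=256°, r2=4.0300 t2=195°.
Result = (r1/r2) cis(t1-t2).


r = 5.8290 / 4.0300 = 1.4464
theta = 256° - 195° = 61° = 61° (mod 360)

1.4464 cis(61°)


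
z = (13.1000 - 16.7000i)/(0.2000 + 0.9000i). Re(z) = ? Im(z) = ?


Multiply by conjugate: (13.1000 - 16.7000i)(0.2000 - 0.9000i) / (0.2^2 + 0.9^2)
Numerator real = 13.1*0.2 - (16.7)*0.9 = -12.41
Numerator imag = -16.7*0.2 - 13.1*0.9 = -15.13
Denominator = 0.85
Re(z) = -12.41/0.85 = -14.6000
Im(z) = -15.13/0.85 = -17.8000

Re(z) = -14.6000, Im(z) = -17.8000


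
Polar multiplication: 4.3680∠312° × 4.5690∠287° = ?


r = 4.3680 * 4.5690 = 19.9574
theta = 312° + 287° = 599° = 239° (mod 360)

19.9574 cis(239°)


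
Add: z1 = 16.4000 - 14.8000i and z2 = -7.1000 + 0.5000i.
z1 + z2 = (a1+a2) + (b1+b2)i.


Real: 16.4 - 7.1 = 9.3
Imag: -14.8 + 0.5 = -14.3

9.3000 - 14.3000i


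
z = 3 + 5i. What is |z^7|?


|z| = sqrt(9+25) = sqrt(34) = 5.8310
|z^7| = |z|^7 = (sqrt(34))^7 = 34^3 * sqrt(34) = 39304*sqrt(34)

|z^7| = 39304*sqrt(34) ≈ 229179.7333


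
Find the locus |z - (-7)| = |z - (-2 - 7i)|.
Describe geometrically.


Equal distances means the locus is the perpendicular bisector of z1 and z2.
Midpoint = ((-7+(-2))/2, (0+(-7))/2) = (-4.5000, -3.5000)

Perpendicular bisector through (-4.5000, -3.5000)


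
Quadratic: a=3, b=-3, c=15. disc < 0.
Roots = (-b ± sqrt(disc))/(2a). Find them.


disc = (-3)^2 - 4*3*15 = 9 - 180 = -171
sqrt(|disc|) = sqrt(171) = 13.0767
Real part = 3/(2*3) = 0.5000
Imag part = 13.0767/(2*3) = 2.1794

0.5000 ± 2.1794i


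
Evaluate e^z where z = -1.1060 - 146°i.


e^-1.1060 = 0.3309
cos(-146°) = -0.829
sin(-146°) = -0.5592
Real = 0.3309*(-0.829) = -0.2743
Imag = 0.3309*(-0.5592) = -0.1850

-0.2743 - 0.1850i


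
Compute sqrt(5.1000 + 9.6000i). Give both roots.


|z| = sqrt(26.01+92.16) = 10.8706
sqrt((|z|+a)/2) = sqrt((10.8706+5.1)/2) = sqrt(7.9853) = 2.8258
sqrt((|z|-a)/2) = sqrt((10.8706-5.1)/2) = sqrt(2.8853) = 1.6986

±(2.8258 + 1.6986i) i.e. 2.8258 + 1.6986i and -2.8258 - 1.6986i


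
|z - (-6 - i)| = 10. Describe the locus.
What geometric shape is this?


|z - z0| = r is a circle with center z0 and radius r.
Center = (-6, -1), radius = 10

Circle with center (-6, -1) and radius 10


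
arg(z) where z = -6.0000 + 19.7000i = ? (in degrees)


Re = -6, Im = 19.7
arg = atan2(19.7, -6) = 106.9391 degrees

arg(z) = 106.9391 degrees


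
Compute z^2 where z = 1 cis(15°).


r^2 = 1^2 = 1
n*theta = 2*15° = 30° = 30° (mod 360)
a = 1*cos(30°) = 0.8660
b = 1*sin(30°) = 0.5000

1 cis(30°) = 0.8660 + 0.5000i


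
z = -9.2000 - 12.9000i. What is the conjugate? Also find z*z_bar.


z_bar = -9.2000 + 12.9000i
z*z_bar = (-9.2)^2 + (-12.9)^2 = 84.64 + 166.41 = 251.05

z_bar = -9.2000 + 12.9000i, z*z_bar = 251.05


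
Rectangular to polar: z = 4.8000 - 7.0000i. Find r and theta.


r = sqrt(23.04+49) = sqrt(72.04) = 8.4876
theta = atan2(-7, 4.8) = -55.5610 degrees

r = 8.4876, theta = -55.5610 degrees


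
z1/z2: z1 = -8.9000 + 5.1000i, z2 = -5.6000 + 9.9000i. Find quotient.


Conjugate of z2 = -5.6000 - 9.9000i
Numerator: (-8.9000 + 5.1000i)(-5.6000 - 9.9000i) = 100.3300 + 59.5500i
Denominator: (-5.6)^2 + 9.9^2 = 129.37
Result = (100.3300 + 59.5500i)/129.37

0.7755 + 0.4603i


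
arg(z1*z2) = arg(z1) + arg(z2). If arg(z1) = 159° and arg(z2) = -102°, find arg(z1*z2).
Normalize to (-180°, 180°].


arg(z1*z2) = 159° - 102° = 57°
Normalized to (-180°, 180°]: 57°

57°


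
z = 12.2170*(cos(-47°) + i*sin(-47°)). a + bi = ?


a = 12.2170*cos(-47°) = 12.2170*0.682 = 8.3320
b = 12.2170*sin(-47°) = 12.2170*(-0.73135) = -8.9349

8.3320 - 8.9349i


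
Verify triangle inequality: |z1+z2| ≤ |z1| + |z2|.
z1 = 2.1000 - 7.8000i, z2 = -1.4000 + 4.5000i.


|z1| = sqrt(2.1^2 + (-7.8)^2) = sqrt(65.25) = 8.0777
|z2| = sqrt((-1.4)^2 + 4.5^2) = sqrt(22.21) = 4.7127
z1+z2 = 0.7000 - 3.3000i
|z1+z2| = sqrt(11.38) = 3.3734
|z1|+|z2| = 8.0777 + 4.7127 = 12.7904

|z1+z2| = 3.3734 ≤ |z1|+|z2| = 12.7904 (verified)


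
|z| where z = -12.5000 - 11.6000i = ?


|z| = sqrt((-12.5)^2 + (-11.6)^2) = sqrt(156.25 + 134.56) = sqrt(290.81) = 17.0532

|z| = 17.0532


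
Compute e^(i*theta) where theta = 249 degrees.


cos(249°) = -0.3584
sin(249°) = -0.9336

e^(i*249°) = -0.3584 - 0.9336i


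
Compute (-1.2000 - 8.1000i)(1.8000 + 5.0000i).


Real = -1.2*1.8 - (-8.1)*5 = -2.16 - (-40.5) = 38.34
Imag = -1.2*5 + 1.8*(-8.1) = -6 - (14.58) = -20.58

38.3400 - 20.5800i


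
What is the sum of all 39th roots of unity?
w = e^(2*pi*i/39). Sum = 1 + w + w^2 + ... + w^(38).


The sum of all 39th roots of unity is 0.
Geometric series: (1 - w^39)/(1 - w) = (1-1)/(1-w) = 0 since w^39 = 1, w ≠ 1.
Alternatively: coefficient of z^38 in z^39 - 1 is 0.

0


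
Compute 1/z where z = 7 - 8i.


|z|^2 = 49+64 = 113
1/z = (7 + 8i)/113

1/z = 0.0619 + 0.0708i


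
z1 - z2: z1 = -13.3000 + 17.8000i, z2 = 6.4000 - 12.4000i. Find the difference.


Real: -13.3 - 6.4 = -19.7
Imag: 17.8 + 12.4 = 30.2

-19.7000 + 30.2000i


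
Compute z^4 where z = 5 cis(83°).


r^4 = 5^4 = 625
n*theta = 4*83° = 332° = 332° (mod 360)
a = 625*cos(332°) = 551.8422
b = 625*sin(332°) = -293.4197

625 cis(332°) = 551.8422 - 293.4197i


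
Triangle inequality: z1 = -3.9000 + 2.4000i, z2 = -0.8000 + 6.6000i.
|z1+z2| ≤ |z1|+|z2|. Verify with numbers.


|z1| = sqrt((-3.9)^2 + 2.4^2) = sqrt(20.97) = 4.5793
|z2| = sqrt((-0.8)^2 + 6.6^2) = sqrt(44.2) = 6.6483
z1+z2 = -4.7000 + 9.0000i
|z1+z2| = sqrt(103.09) = 10.1533
|z1|+|z2| = 4.5793 + 6.6483 = 11.2276

|z1+z2| = 10.1533 ≤ |z1|+|z2| = 11.2276 (verified)


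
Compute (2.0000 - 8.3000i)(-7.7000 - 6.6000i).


Real = 2*(-7.7) - (-8.3)*(-6.6) = -15.4 - 54.78 = -70.18
Imag = 2*(-6.6) - (7.7)*(-8.3) = -13.2 + 63.91 = 50.71

-70.1800 + 50.7100i


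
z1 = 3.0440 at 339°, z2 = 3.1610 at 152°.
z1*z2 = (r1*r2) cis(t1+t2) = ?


r = 3.0440 * 3.1610 = 9.6221
theta = 339° + 152° = 491° = 131° (mod 360)

9.6221 cis(131°)


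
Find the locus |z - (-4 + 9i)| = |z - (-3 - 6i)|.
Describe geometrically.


Equal distances means the locus is the perpendicular bisector of z1 and z2.
Midpoint = ((-4+(-3))/2, (9+(-6))/2) = (-3.5000, 1.5000)

Perpendicular bisector through (-3.5000, 1.5000)


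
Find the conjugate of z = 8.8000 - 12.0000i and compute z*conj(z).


z_bar = 8.8000 + 12.0000i
z*z_bar = 8.8^2 + (-12)^2 = 77.44 + 144 = 221.44

z_bar = 8.8000 + 12.0000i, z*z_bar = 221.44


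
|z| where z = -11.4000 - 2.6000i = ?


|z| = sqrt((-11.4)^2 + (-2.6)^2) = sqrt(129.96 + 6.76) = sqrt(136.72) = 11.6927

|z| = 11.6927


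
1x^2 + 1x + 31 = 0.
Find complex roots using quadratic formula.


disc = 1^2 - 4*1*31 = 1 - 124 = -123
sqrt(|disc|) = sqrt(123) = 11.0905
Real part = -1/(2*1) = -0.5000
Imag part = 11.0905/(2*1) = 5.5453

-0.5000 ± 5.5453i


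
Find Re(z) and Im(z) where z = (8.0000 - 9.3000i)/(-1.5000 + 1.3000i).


Multiply by conjugate: (8.0000 - 9.3000i)(-1.5000 - 1.3000i) / ((-1.5)^2 + 1.3^2)
Numerator real = 8*(-1.5) - (9.3)*1.3 = -24.09
Numerator imag = -9.3*(-1.5) - 8*1.3 = 3.55
Denominator = 3.94
Re(z) = -24.09/3.94 = -6.1142
Im(z) = 3.55/3.94 = 0.9010

Re(z) = -6.1142, Im(z) = 0.9010


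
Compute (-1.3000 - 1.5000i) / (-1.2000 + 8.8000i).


Conjugate of z2 = -1.2000 - 8.8000i
Numerator: (-1.3000 - 1.5000i)(-1.2000 - 8.8000i) = -11.6400 + 13.2400i
Denominator: (-1.2)^2 + 8.8^2 = 78.88
Result = (-11.6400 + 13.2400i)/78.88

-0.1476 + 0.1678i


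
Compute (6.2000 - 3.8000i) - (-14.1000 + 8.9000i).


Real: 6.2 + 14.1 = 20.3
Imag: -3.8 - 8.9 = -12.7

20.3000 - 12.7000i


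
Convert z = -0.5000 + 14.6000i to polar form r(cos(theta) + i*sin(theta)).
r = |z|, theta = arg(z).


r = sqrt(0.25+213.16) = sqrt(213.41) = 14.6086
theta = atan2(14.6, -0.5) = 91.9614 degrees

r = 14.6086, theta = 91.9614 degrees


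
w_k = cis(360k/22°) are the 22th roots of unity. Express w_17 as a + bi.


Angle = 360*17/22 = 278.1818°
a = cos(278.1818°) = 0.1423
b = sin(278.1818°) = -0.9898

0.1423 - 0.9898i


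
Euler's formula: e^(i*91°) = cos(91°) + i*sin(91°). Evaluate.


cos(91°) = -0.0175
sin(91°) = 0.9998

e^(i*91°) = -0.0175 + 0.9998i


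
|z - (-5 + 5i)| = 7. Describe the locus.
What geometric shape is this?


|z - z0| = r is a circle with center z0 and radius r.
Center = (-5, 5), radius = 7

Circle with center (-5, 5) and radius 7


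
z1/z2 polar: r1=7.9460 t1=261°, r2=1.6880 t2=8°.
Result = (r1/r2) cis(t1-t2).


r = 7.9460 / 1.6880 = 4.7073
theta = 261° - 8° = 253° = 253° (mod 360)

4.7073 cis(253°)


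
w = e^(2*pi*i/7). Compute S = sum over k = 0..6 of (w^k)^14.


The roots are w_k = w^k with w = e^(2*pi*i/7), and (w^k)^14 = (w^14)^k.
So S = 1 + u + u^2 + ... + u^(6) with u = w^14.
14 = 2*7 + 0, so 14 is a multiple of 7 and u = (w^7)^2 = 1.
Every one of the 7 terms equals 1: S = 7

S = 7


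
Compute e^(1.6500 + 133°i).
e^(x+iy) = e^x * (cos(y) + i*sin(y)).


e^1.6500 = 5.2070
cos(133°) = -0.682
sin(133°) = 0.73135
Real = 5.2070*(-0.682) = -3.5512
Imag = 5.2070*0.73135 = 3.8081

-3.5512 + 3.8081i


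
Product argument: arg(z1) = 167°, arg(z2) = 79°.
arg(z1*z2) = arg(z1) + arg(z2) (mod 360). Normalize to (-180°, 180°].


arg(z1*z2) = 167° + 79° = 246°
Normalized to (-180°, 180°]: -114°

-114°


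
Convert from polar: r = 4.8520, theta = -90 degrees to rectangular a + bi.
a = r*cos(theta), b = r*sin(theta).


a = 4.8520*cos(-90°) = 4.8520*0 = 0
b = 4.8520*sin(-90°) = 4.8520*(-1) = -4.8520

0 - 4.8520i


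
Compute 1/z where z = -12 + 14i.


|z|^2 = 144+196 = 340
1/z = (-12 - 14i)/340

1/z = -0.0353 - 0.0412i


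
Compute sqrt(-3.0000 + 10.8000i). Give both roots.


|z| = sqrt(9+116.64) = 11.2089
sqrt((|z|+a)/2) = sqrt((11.2089+(-3))/2) = sqrt(4.1045) = 2.0259
sqrt((|z|-a)/2) = sqrt((11.2089-(-3))/2) = sqrt(7.1045) = 2.6654

±(2.0259 + 2.6654i) i.e. 2.0259 + 2.6654i and -2.0259 - 2.6654i


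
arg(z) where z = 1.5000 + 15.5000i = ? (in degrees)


Re = 1.5, Im = 15.5
arg = atan2(15.5, 1.5) = 84.4725 degrees

arg(z) = 84.4725 degrees


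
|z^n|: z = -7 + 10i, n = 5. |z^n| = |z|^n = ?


|z| = sqrt(49+100) = sqrt(149) = 12.2066
|z^5| = |z|^5 = (sqrt(149))^5 = 149^2 * sqrt(149) = 22201*sqrt(149)

|z^5| = 22201*sqrt(149) ≈ 270997.7412


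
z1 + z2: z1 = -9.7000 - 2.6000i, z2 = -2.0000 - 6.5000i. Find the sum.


Real: -9.7 - 2 = -11.7
Imag: -2.6 - 6.5 = -9.1

-11.7000 - 9.1000i


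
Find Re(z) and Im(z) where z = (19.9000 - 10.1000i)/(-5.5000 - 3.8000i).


Multiply by conjugate: (19.9000 - 10.1000i)(-5.5000 + 3.8000i) / ((-5.5)^2 + (-3.8)^2)
Numerator real = 19.9*(-5.5) - (10.1)*(-3.8) = -71.07
Numerator imag = -10.1*(-5.5) - 19.9*(-3.8) = 131.17
Denominator = 44.69
Re(z) = -71.07/44.69 = -1.5903
Im(z) = 131.17/44.69 = 2.9351

Re(z) = -1.5903, Im(z) = 2.9351


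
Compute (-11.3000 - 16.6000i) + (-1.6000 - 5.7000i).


Real: -11.3 - 1.6 = -12.9
Imag: -16.6 - 5.7 = -22.3

-12.9000 - 22.3000i


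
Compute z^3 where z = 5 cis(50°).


r^3 = 5^3 = 125
n*theta = 3*50° = 150° = 150° (mod 360)
a = 125*cos(150°) = -108.2532
b = 125*sin(150°) = 62.5000

125 cis(150°) = -108.2532 + 62.5000i


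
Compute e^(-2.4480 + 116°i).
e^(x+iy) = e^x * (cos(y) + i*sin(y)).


e^-2.4480 = 0.0865
cos(116°) = -0.4384
sin(116°) = 0.8988
Real = 0.0865*(-0.4384) = -0.0379
Imag = 0.0865*0.8988 = 0.0777

-0.0379 + 0.0777i


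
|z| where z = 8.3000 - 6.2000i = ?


|z| = sqrt(8.3^2 + (-6.2)^2) = sqrt(68.89 + 38.44) = sqrt(107.33) = 10.3600

|z| = 10.3600


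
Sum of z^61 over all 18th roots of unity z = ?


The roots are w_k = w^k with w = e^(2*pi*i/18), and (w^k)^61 = (w^61)^k.
So S = 1 + u + u^2 + ... + u^(17) with u = w^61.
61 = 3*18 + 7, so 61 is not a multiple of 18: u = (w^18)^3 * w^7 = w^7 ≠ 1 (w is a primitive 18th root), while u^18 = (w^18)^61 = 1.
Geometric series: S = (1 - u^18)/(1 - u) = (1 - 1)/(1 - u) = 0

S = 0


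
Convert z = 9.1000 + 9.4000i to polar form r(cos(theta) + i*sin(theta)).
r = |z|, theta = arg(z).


r = sqrt(82.81+88.36) = sqrt(171.17) = 13.0832
theta = atan2(9.4, 9.1) = 45.9290 degrees

r = 13.0832, theta = 45.9290 degrees


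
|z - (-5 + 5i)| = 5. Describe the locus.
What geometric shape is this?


|z - z0| = r is a circle with center z0 and radius r.
Center = (-5, 5), radius = 5

Circle with center (-5, 5) and radius 5


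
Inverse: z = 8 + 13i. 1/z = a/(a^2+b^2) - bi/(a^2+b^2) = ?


|z|^2 = 64+169 = 233
1/z = (8 - 13i)/233

1/z = 0.0343 - 0.0558i


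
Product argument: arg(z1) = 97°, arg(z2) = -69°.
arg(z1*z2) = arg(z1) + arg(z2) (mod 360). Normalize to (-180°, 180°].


arg(z1*z2) = 97° - 69° = 28°
Normalized to (-180°, 180°]: 28°

28°


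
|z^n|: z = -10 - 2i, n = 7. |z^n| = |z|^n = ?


|z| = sqrt(100+4) = sqrt(104) = 10.1980
|z^7| = |z|^7 = (sqrt(104))^7 = 104^3 * sqrt(104) = 1124864*sqrt(104)

|z^7| = 1124864*sqrt(104) ≈ 11471406.9723


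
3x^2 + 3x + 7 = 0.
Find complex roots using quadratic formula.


disc = 3^2 - 4*3*7 = 9 - 84 = -75
sqrt(|disc|) = sqrt(75) = 8.6603
Real part = -3/(2*3) = -0.5000
Imag part = 8.6603/(2*3) = 1.4434

-0.5000 ± 1.4434i


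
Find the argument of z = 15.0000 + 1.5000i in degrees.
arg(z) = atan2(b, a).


Re = 15, Im = 1.5
arg = atan2(1.5, 15) = 5.7106 degrees

arg(z) = 5.7106 degrees


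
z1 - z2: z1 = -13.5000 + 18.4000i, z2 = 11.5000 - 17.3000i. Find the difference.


Real: -13.5 - 11.5 = -25
Imag: 18.4 + 17.3 = 35.7

-25.0000 + 35.7000i


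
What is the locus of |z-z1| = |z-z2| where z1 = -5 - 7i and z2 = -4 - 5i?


Equal distances means the locus is the perpendicular bisector of z1 and z2.
Midpoint = ((-5+(-4))/2, (-7+(-5))/2) = (-4.5000, -6.0000)

Perpendicular bisector through (-4.5000, -6.0000)


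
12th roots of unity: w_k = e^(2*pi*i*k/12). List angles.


The 12th roots of unity are cis(360k/12°) for k=0..11
Angle step = 360/12 = 30°
Primitive root: cis(30°)
Primitive root = 0.8660 + 0.5000i

12 roots at angles: 0°, 30°, 60°, 90°, 120°, 150°, 180°, 210°, 240°, 270°, 300°, 330°


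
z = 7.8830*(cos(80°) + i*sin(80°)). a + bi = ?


a = 7.8830*cos(80°) = 7.8830*0.17365 = 1.3689
b = 7.8830*sin(80°) = 7.8830*0.9848 = 7.7632

1.3689 + 7.7632i


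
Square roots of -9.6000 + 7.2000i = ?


|z| = sqrt(92.16+51.84) = 12.0000
sqrt((|z|+a)/2) = sqrt((12.0000+(-9.6))/2) = sqrt(1.2000) = 1.0954
sqrt((|z|-a)/2) = sqrt((12.0000-(-9.6))/2) = sqrt(10.8000) = 3.2863

±(1.0954 + 3.2863i) i.e. 1.0954 + 3.2863i and -1.0954 - 3.2863i


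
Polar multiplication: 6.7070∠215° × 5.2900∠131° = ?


r = 6.7070 * 5.2900 = 35.4800
theta = 215° + 131° = 346° = 346° (mod 360)

35.4800 cis(346°)


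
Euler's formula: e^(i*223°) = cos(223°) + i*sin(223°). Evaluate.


cos(223°) = -0.7314
sin(223°) = -0.6820

e^(i*223°) = -0.7314 - 0.6820i


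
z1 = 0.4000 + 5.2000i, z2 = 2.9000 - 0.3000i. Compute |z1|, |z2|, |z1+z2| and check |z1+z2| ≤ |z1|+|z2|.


|z1| = sqrt(0.4^2 + 5.2^2) = sqrt(27.2) = 5.2154
|z2| = sqrt(2.9^2 + (-0.3)^2) = sqrt(8.5) = 2.9155
z1+z2 = 3.3000 + 4.9000i
|z1+z2| = sqrt(34.9) = 5.9076
|z1|+|z2| = 5.2154 + 2.9155 = 8.1309

|z1+z2| = 5.9076 ≤ |z1|+|z2| = 8.1309 (verified)


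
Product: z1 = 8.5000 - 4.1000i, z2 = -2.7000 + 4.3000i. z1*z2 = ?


Real = 8.5*(-2.7) - (-4.1)*4.3 = -22.95 - (-17.63) = -5.32
Imag = 8.5*4.3 - (2.7)*(-4.1) = 36.55 + 11.07 = 47.62

-5.3200 + 47.6200i


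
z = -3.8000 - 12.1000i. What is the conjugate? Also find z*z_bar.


z_bar = -3.8000 + 12.1000i
z*z_bar = (-3.8)^2 + (-12.1)^2 = 14.44 + 146.41 = 160.85

z_bar = -3.8000 + 12.1000i, z*z_bar = 160.85


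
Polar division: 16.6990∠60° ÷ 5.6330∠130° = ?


r = 16.6990 / 5.6330 = 2.9645
theta = 60° - 130° = -70° = 290° (mod 360)

2.9645 cis(290°)


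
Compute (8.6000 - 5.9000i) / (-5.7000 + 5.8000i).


Conjugate of z2 = -5.7000 - 5.8000i
Numerator: (8.6000 - 5.9000i)(-5.7000 - 5.8000i) = -83.2400 - 16.2500i
Denominator: (-5.7)^2 + 5.8^2 = 66.13
Result = (-83.2400 - 16.2500i)/66.13

-1.2587 - 0.2457i


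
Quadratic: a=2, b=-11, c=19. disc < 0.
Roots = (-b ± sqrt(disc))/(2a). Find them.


disc = (-11)^2 - 4*2*19 = 121 - 152 = -31
sqrt(|disc|) = sqrt(31) = 5.5678
Real part = 11/(2*2) = 2.7500
Imag part = 5.5678/(2*2) = 1.3919

2.7500 ± 1.3919i


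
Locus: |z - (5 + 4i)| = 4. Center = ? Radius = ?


|z - z0| = r is a circle with center z0 and radius r.
Center = (5, 4), radius = 4

Circle with center (5, 4) and radius 4


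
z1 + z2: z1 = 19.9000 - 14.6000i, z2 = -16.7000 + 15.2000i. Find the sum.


Real: 19.9 - 16.7 = 3.2
Imag: -14.6 + 15.2 = 0.6

3.2000 + 0.6000i


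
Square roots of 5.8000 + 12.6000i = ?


|z| = sqrt(33.64+158.76) = 13.8708
sqrt((|z|+a)/2) = sqrt((13.8708+5.8)/2) = sqrt(9.8354) = 3.1361
sqrt((|z|-a)/2) = sqrt((13.8708-5.8)/2) = sqrt(4.0354) = 2.0088

±(3.1361 + 2.0088i) i.e. 3.1361 + 2.0088i and -3.1361 - 2.0088i


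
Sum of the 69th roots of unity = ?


The sum of all 69th roots of unity is 0.
Geometric series: (1 - w^69)/(1 - w) = (1-1)/(1-w) = 0 since w^69 = 1, w ≠ 1.
Alternatively: coefficient of z^68 in z^69 - 1 is 0.

0


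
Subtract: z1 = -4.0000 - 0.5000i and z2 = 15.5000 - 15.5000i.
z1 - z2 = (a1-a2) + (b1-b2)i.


Real: -4 - 15.5 = -19.5
Imag: -0.5 + 15.5 = 15

-19.5000 + 15.0000i


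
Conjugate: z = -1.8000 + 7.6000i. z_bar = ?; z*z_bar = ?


z_bar = -1.8000 - 7.6000i
z*z_bar = (-1.8)^2 + 7.6^2 = 3.24 + 57.76 = 61

z_bar = -1.8000 - 7.6000i, z*z_bar = 61


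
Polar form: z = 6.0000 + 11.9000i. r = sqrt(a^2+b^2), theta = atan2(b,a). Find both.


r = sqrt(36+141.61) = sqrt(177.61) = 13.3270
theta = atan2(11.9, 6) = 63.2427 degrees

r = 13.3270, theta = 63.2427 degrees


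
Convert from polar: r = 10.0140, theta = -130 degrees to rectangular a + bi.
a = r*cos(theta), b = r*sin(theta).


a = 10.0140*cos(-130°) = 10.0140*(-0.64279) = -6.4369
b = 10.0140*sin(-130°) = 10.0140*(-0.766044) = -7.6712

-6.4369 - 7.6712i


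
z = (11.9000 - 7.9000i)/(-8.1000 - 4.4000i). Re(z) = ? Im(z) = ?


Multiply by conjugate: (11.9000 - 7.9000i)(-8.1000 + 4.4000i) / ((-8.1)^2 + (-4.4)^2)
Numerator real = 11.9*(-8.1) - (7.9)*(-4.4) = -61.63
Numerator imag = -7.9*(-8.1) - 11.9*(-4.4) = 116.35
Denominator = 84.97
Re(z) = -61.63/84.97 = -0.7253
Im(z) = 116.35/84.97 = 1.3693

Re(z) = -0.7253, Im(z) = 1.3693


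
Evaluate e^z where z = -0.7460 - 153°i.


e^-0.7460 = 0.4743
cos(-153°) = -0.891
sin(-153°) = -0.454
Real = 0.4743*(-0.891) = -0.4226
Imag = 0.4743*(-0.454) = -0.2153

-0.4226 - 0.2153i


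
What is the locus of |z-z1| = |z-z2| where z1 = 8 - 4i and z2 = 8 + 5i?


Equal distances means the locus is the perpendicular bisector of z1 and z2.
Midpoint = ((8+8)/2, (-4+5)/2) = (8.0000, 0.5000)

Perpendicular bisector through (8.0000, 0.5000)


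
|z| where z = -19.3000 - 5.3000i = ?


|z| = sqrt((-19.3)^2 + (-5.3)^2) = sqrt(372.49 + 28.09) = sqrt(400.58) = 20.0145

|z| = 20.0145


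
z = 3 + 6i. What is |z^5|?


|z| = sqrt(9+36) = sqrt(45) = 6.7082
|z^5| = |z|^5 = (sqrt(45))^5 = 45^2 * sqrt(45) = 2025*sqrt(45)

|z^5| = 2025*sqrt(45) ≈ 13584.1130


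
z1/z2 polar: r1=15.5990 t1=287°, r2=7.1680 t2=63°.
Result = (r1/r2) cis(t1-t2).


r = 15.5990 / 7.1680 = 2.1762
theta = 287° - 63° = 224° = 224° (mod 360)

2.1762 cis(224°)


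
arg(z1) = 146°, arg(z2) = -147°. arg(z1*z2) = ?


arg(z1*z2) = 146° - 147° = -1°
Normalized to (-180°, 180°]: -1°

-1°


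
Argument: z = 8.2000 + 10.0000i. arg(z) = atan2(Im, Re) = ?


Re = 8.2, Im = 10
arg = atan2(10, 8.2) = 50.6482 degrees

arg(z) = 50.6482 degrees


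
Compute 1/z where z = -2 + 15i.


|z|^2 = 4+225 = 229
1/z = (-2 - 15i)/229

1/z = -0.0087 - 0.0655i


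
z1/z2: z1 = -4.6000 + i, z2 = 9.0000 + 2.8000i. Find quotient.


Conjugate of z2 = 9.0000 - 2.8000i
Numerator: (-4.6000 + i)(9.0000 - 2.8000i) = -38.6000 + 21.8800i
Denominator: 9^2 + 2.8^2 = 88.84
Result = (-38.6000 + 21.8800i)/88.84

-0.4345 + 0.2463i


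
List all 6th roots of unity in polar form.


The 6th roots of unity are cis(360k/6°) for k=0..5
Angle step = 360/6 = 60°
Primitive root: cis(60°)
Primitive root = 0.5000 + 0.8660i

6 roots at angles: 0°, 60°, 120°, 180°, 240°, 300°


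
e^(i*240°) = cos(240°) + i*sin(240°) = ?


cos(240°) = -0.5000
sin(240°) = -0.8660

e^(i*240°) = -0.5000 - 0.8660i


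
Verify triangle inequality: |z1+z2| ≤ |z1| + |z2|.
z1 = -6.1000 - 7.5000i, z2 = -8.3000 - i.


|z1| = sqrt((-6.1)^2 + (-7.5)^2) = sqrt(93.46) = 9.6675
|z2| = sqrt((-8.3)^2 + (-1)^2) = sqrt(69.89) = 8.3600
z1+z2 = -14.4000 - 8.5000i
|z1+z2| = sqrt(279.61) = 16.7215
|z1|+|z2| = 9.6675 + 8.3600 = 18.0275

|z1+z2| = 16.7215 ≤ |z1|+|z2| = 18.0275 (verified)


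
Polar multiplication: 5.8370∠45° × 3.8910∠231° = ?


r = 5.8370 * 3.8910 = 22.7118
theta = 45° + 231° = 276° = 276° (mod 360)

22.7118 cis(276°)


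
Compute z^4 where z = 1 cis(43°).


r^4 = 1^4 = 1
n*theta = 4*43° = 172° = 172° (mod 360)
a = 1*cos(172°) = -0.9903
b = 1*sin(172°) = 0.1392

1 cis(172°) = -0.9903 + 0.1392i


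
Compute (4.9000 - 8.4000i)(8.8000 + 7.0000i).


Real = 4.9*8.8 - (-8.4)*7 = 43.12 - (-58.8) = 101.92
Imag = 4.9*7 + 8.8*(-8.4) = 34.3 - (73.92) = -39.62

101.9200 - 39.6200i


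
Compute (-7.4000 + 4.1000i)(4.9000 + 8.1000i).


Real = -7.4*4.9 - 4.1*8.1 = -36.26 - 33.21 = -69.47
Imag = -7.4*8.1 + 4.9*4.1 = -59.94 + 20.09 = -39.85

-69.4700 - 39.8500i


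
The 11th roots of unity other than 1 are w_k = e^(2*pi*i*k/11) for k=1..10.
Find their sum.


With w = e^(2*pi*i/11), all 11 of the 11th roots of unity w^0 = 1, w, ..., w^(10) sum to 0: 1 + w + ... + w^(10) = (1 - w^11)/(1 - w) = 0 since w^11 = 1, w ≠ 1.
Removing the root 1: w + w^2 + ... + w^(10) = 0 - 1 = -1

Sum = -1


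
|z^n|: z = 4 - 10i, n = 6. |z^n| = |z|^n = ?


|z| = sqrt(16+100) = sqrt(116) = 10.7703
|z^6| = |z|^6 = (sqrt(116))^6 = 116^3 = 1560896

|z^6| = 1560896


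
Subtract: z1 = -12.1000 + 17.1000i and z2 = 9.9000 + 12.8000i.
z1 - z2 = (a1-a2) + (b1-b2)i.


Real: -12.1 - 9.9 = -22
Imag: 17.1 - 12.8 = 4.3

-22.0000 + 4.3000i


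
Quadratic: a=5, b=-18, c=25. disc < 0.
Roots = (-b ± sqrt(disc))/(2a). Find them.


disc = (-18)^2 - 4*5*25 = 324 - 500 = -176
sqrt(|disc|) = sqrt(176) = 13.2665
Real part = 18/(2*5) = 1.8000
Imag part = 13.2665/(2*5) = 1.3266

1.8000 ± 1.3266i


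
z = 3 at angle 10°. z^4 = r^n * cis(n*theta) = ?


r^4 = 3^4 = 81
n*theta = 4*10° = 40° = 40° (mod 360)
a = 81*cos(40°) = 62.0496
b = 81*sin(40°) = 52.0658

81 cis(40°) = 62.0496 + 52.0658i


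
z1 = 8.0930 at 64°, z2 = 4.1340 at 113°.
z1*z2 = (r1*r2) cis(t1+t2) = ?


r = 8.0930 * 4.1340 = 33.4565
theta = 64° + 113° = 177° = 177° (mod 360)

33.4565 cis(177°)


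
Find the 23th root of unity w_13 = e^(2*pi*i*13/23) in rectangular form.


Angle = 360*13/23 = 203.4783°
a = cos(203.4783°) = -0.9172
b = sin(203.4783°) = -0.3984

-0.9172 - 0.3984i


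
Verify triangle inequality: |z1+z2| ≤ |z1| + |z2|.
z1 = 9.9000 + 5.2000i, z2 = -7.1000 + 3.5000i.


|z1| = sqrt(9.9^2 + 5.2^2) = sqrt(125.05) = 11.1826
|z2| = sqrt((-7.1)^2 + 3.5^2) = sqrt(62.66) = 7.9158
z1+z2 = 2.8000 + 8.7000i
|z1+z2| = sqrt(83.53) = 9.1395
|z1|+|z2| = 11.1826 + 7.9158 = 19.0984

|z1+z2| = 9.1395 ≤ |z1|+|z2| = 19.0984 (verified)


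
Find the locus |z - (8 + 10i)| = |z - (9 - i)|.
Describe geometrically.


Equal distances means the locus is the perpendicular bisector of z1 and z2.
Midpoint = ((8+9)/2, (10+(-1))/2) = (8.5000, 4.5000)

Perpendicular bisector through (8.5000, 4.5000)


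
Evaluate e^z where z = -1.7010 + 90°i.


e^-1.7010 = 0.1825
cos(90°) = 0
sin(90°) = 1
Real = 0.1825*0 = 0
Imag = 0.1825*1 = 0.1825

0 + 0.1825i


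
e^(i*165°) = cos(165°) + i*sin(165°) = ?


cos(165°) = -0.9659
sin(165°) = 0.2588

e^(i*165°) = -0.9659 + 0.2588i


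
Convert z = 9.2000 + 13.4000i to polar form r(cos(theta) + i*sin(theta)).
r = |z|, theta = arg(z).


r = sqrt(84.64+179.56) = sqrt(264.2) = 16.2542
theta = atan2(13.4, 9.2) = 55.5278 degrees

r = 16.2542, theta = 55.5278 degrees


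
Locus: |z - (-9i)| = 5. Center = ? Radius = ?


|z - z0| = r is a circle with center z0 and radius r.
Center = (0, -9), radius = 5

Circle with center (0, -9) and radius 5


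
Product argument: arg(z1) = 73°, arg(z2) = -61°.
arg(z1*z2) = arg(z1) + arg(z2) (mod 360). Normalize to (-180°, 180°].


arg(z1*z2) = 73° - 61° = 12°
Normalized to (-180°, 180°]: 12°

12°


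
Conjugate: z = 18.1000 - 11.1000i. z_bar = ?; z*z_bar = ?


z_bar = 18.1000 + 11.1000i
z*z_bar = 18.1^2 + (-11.1)^2 = 327.61 + 123.21 = 450.82

z_bar = 18.1000 + 11.1000i, z*z_bar = 450.82


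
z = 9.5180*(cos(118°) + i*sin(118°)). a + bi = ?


a = 9.5180*cos(118°) = 9.5180*(-0.46947) = -4.4684
b = 9.5180*sin(118°) = 9.5180*0.88295 = 8.4039

-4.4684 + 8.4039i


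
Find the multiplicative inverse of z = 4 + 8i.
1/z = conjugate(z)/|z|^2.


|z|^2 = 16+64 = 80
1/z = (4 - 8i)/80

1/z = 0.0500 - 0.1000i


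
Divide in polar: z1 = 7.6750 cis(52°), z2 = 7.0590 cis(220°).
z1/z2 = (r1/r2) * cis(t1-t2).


r = 7.6750 / 7.0590 = 1.0873
theta = 52° - 220° = -168° = 192° (mod 360)

1.0873 cis(192°)


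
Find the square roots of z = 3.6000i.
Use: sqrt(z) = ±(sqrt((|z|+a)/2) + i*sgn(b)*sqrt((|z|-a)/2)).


|z| = sqrt(0+12.96) = 3.6000
sqrt((|z|+a)/2) = sqrt((3.6000+0)/2) = sqrt(1.8000) = 1.3416
sqrt((|z|-a)/2) = sqrt((3.6000-0)/2) = sqrt(1.8000) = 1.3416

±(1.3416 + 1.3416i) i.e. 1.3416 + 1.3416i and -1.3416 - 1.3416i


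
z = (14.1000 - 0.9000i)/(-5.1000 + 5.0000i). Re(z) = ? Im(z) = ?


Multiply by conjugate: (14.1000 - 0.9000i)(-5.1000 - 5.0000i) / ((-5.1)^2 + 5^2)
Numerator real = 14.1*(-5.1) - (0.9)*5 = -76.41
Numerator imag = -0.9*(-5.1) - 14.1*5 = -65.91
Denominator = 51.01
Re(z) = -76.41/51.01 = -1.4979
Im(z) = -65.91/51.01 = -1.2921

Re(z) = -1.4979, Im(z) = -1.2921


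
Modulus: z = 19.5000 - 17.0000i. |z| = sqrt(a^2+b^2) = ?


|z| = sqrt(19.5^2 + (-17)^2) = sqrt(380.25 + 289) = sqrt(669.25) = 25.8699

|z| = 25.8699


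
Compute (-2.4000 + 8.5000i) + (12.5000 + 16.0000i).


Real: -2.4 + 12.5 = 10.1
Imag: 8.5 + 16 = 24.5

10.1000 + 24.5000i


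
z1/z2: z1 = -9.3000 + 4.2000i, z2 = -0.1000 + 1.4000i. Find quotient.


Conjugate of z2 = -0.1000 - 1.4000i
Numerator: (-9.3000 + 4.2000i)(-0.1000 - 1.4000i) = 6.8100 + 12.6000i
Denominator: (-0.1)^2 + 1.4^2 = 1.97
Result = (6.8100 + 12.6000i)/1.97

3.4569 + 6.3959i


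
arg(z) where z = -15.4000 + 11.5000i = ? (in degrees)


Re = -15.4, Im = 11.5
arg = atan2(11.5, -15.4) = 143.2493 degrees

arg(z) = 143.2493 degrees


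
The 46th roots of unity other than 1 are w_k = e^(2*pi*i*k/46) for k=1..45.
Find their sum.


With w = e^(2*pi*i/46), all 46 of the 46th roots of unity w^0 = 1, w, ..., w^(45) sum to 0: 1 + w + ... + w^(45) = (1 - w^46)/(1 - w) = 0 since w^46 = 1, w ≠ 1.
Removing the root 1: w + w^2 + ... + w^(45) = 0 - 1 = -1

Sum = -1


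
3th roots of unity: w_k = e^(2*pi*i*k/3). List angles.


The 3th roots of unity are cis(360k/3°) for k=0..2
Angle step = 360/3 = 120°
Primitive root: cis(120°)
Primitive root = -0.5000 + 0.8660i

3 roots at angles: 0°, 120°, 240°


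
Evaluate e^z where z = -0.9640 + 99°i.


e^-0.9640 = 0.3814
cos(99°) = -0.1564
sin(99°) = 0.9877
Real = 0.3814*(-0.1564) = -0.0597
Imag = 0.3814*0.9877 = 0.3767

-0.0597 + 0.3767i


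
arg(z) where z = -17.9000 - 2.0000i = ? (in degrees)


Re = -17.9, Im = -2
arg = atan2(-2, -17.9) = -173.6247 degrees

arg(z) = -173.6247 degrees


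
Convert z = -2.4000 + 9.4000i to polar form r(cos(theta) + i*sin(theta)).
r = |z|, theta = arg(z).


r = sqrt(5.76+88.36) = sqrt(94.12) = 9.7015
theta = atan2(9.4, -2.4) = 104.3227 degrees

r = 9.7015, theta = 104.3227 degrees


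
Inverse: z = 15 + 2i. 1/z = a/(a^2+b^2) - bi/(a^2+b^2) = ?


|z|^2 = 225+4 = 229
1/z = (15 - 2i)/229

1/z = 0.0655 - 0.0087i


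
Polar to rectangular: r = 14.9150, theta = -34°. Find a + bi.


a = 14.9150*cos(-34°) = 14.9150*0.82904 = 12.3651
b = 14.9150*sin(-34°) = 14.9150*(-0.559193) = -8.3404

12.3651 - 8.3404i


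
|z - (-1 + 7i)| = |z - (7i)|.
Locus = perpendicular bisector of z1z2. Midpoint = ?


Equal distances means the locus is the perpendicular bisector of z1 and z2.
Midpoint = ((-1+0)/2, (7+7)/2) = (-0.5000, 7.0000)

Perpendicular bisector through (-0.5000, 7.0000)


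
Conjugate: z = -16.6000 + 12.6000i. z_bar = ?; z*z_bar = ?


z_bar = -16.6000 - 12.6000i
z*z_bar = (-16.6)^2 + 12.6^2 = 275.56 + 158.76 = 434.32

z_bar = -16.6000 - 12.6000i, z*z_bar = 434.32


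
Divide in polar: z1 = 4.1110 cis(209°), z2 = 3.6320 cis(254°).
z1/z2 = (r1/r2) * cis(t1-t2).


r = 4.1110 / 3.6320 = 1.1319
theta = 209° - 254° = -45° = 315° (mod 360)

1.1319 cis(315°)


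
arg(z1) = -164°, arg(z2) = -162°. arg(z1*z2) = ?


arg(z1*z2) = -164° - 162° = -326°
Normalized to (-180°, 180°]: 34°

34°


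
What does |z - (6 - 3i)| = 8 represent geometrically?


|z - z0| = r is a circle with center z0 and radius r.
Center = (6, -3), radius = 8

Circle with center (6, -3) and radius 8


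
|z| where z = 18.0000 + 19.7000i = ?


|z| = sqrt(18^2 + 19.7^2) = sqrt(324 + 388.09) = sqrt(712.09) = 26.6850

|z| = 26.6850


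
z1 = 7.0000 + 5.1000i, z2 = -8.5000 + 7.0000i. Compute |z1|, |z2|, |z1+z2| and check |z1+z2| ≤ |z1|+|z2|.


|z1| = sqrt(7^2 + 5.1^2) = sqrt(75.01) = 8.6608
|z2| = sqrt((-8.5)^2 + 7^2) = sqrt(121.25) = 11.0114
z1+z2 = -1.5000 + 12.1000i
|z1+z2| = sqrt(148.66) = 12.1926
|z1|+|z2| = 8.6608 + 11.0114 = 19.6722

|z1+z2| = 12.1926 ≤ |z1|+|z2| = 19.6722 (verified)


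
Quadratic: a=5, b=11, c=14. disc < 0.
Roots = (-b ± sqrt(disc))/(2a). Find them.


disc = 11^2 - 4*5*14 = 121 - 280 = -159
sqrt(|disc|) = sqrt(159) = 12.6095
Real part = -11/(2*5) = -1.1000
Imag part = 12.6095/(2*5) = 1.2610

-1.1000 ± 1.2610i


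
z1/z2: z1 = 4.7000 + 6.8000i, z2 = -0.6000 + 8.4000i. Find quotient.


Conjugate of z2 = -0.6000 - 8.4000i
Numerator: (4.7000 + 6.8000i)(-0.6000 - 8.4000i) = 54.3000 - 43.5600i
Denominator: (-0.6)^2 + 8.4^2 = 70.92
Result = (54.3000 - 43.5600i)/70.92

0.7657 - 0.6142i


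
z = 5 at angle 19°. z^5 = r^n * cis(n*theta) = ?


r^5 = 5^5 = 3125
n*theta = 5*19° = 95° = 95° (mod 360)
a = 3125*cos(95°) = -272.3617
b = 3125*sin(95°) = 3113.1084

3125 cis(95°) = -272.3617 + 3113.1084i


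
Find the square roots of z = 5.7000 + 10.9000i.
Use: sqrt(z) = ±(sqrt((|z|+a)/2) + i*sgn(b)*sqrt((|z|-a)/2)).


|z| = sqrt(32.49+118.81) = 12.3004
sqrt((|z|+a)/2) = sqrt((12.3004+5.7)/2) = sqrt(9.0002) = 3.0000
sqrt((|z|-a)/2) = sqrt((12.3004-5.7)/2) = sqrt(3.3002) = 1.8166

±(3.0000 + 1.8166i) i.e. 3.0000 + 1.8166i and -3.0000 - 1.8166i


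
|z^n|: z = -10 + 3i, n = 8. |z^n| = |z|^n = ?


|z| = sqrt(100+9) = sqrt(109) = 10.4403
|z^8| = |z|^8 = (sqrt(109))^8 = 109^4 = 141158161

|z^8| = 141158161


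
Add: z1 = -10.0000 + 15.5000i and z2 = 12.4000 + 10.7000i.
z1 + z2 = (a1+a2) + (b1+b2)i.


Real: -10 + 12.4 = 2.4
Imag: 15.5 + 10.7 = 26.2

2.4000 + 26.2000i


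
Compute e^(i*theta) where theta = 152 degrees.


cos(152°) = -0.8829
sin(152°) = 0.4695

e^(i*152°) = -0.8829 + 0.4695i


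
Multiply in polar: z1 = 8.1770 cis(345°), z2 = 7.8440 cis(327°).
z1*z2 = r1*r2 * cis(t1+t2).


r = 8.1770 * 7.8440 = 64.1404
theta = 345° + 327° = 672° = 312° (mod 360)

64.1404 cis(312°)


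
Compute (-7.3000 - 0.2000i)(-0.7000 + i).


Real = -7.3*(-0.7) - (-0.2)*1 = 5.11 - (-0.2) = 5.31
Imag = -7.3*1 - (0.7)*(-0.2) = -7.3 + 0.14 = -7.16

5.3100 - 7.1600i


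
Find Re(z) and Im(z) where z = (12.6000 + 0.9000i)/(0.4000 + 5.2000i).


Multiply by conjugate: (12.6000 + 0.9000i)(0.4000 - 5.2000i) / (0.4^2 + 5.2^2)
Numerator real = 12.6*0.4 + 0.9*5.2 = 9.72
Numerator imag = 0.9*0.4 - 12.6*5.2 = -65.16
Denominator = 27.2
Re(z) = 9.72/27.2 = 0.3574
Im(z) = -65.16/27.2 = -2.3956

Re(z) = 0.3574, Im(z) = -2.3956


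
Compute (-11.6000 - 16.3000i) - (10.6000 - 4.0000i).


Real: -11.6 - 10.6 = -22.2
Imag: -16.3 + 4 = -12.3

-22.2000 - 12.3000i


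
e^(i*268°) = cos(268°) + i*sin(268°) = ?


cos(268°) = -0.0349
sin(268°) = -0.9994

e^(i*268°) = -0.0349 - 0.9994i


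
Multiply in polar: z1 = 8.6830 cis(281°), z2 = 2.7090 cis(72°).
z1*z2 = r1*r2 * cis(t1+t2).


r = 8.6830 * 2.7090 = 23.5222
theta = 281° + 72° = 353° = 353° (mod 360)

23.5222 cis(353°)


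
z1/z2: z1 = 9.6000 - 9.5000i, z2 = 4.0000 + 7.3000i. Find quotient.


Conjugate of z2 = 4.0000 - 7.3000i
Numerator: (9.6000 - 9.5000i)(4.0000 - 7.3000i) = -30.9500 - 108.0800i
Denominator: 4^2 + 7.3^2 = 69.29
Result = (-30.9500 - 108.0800i)/69.29

-0.4467 - 1.5598i


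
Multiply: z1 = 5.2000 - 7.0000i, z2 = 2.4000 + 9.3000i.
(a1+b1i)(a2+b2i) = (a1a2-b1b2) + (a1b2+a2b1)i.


Real = 5.2*2.4 - (-7)*9.3 = 12.48 - (-65.1) = 77.58
Imag = 5.2*9.3 + 2.4*(-7) = 48.36 - (16.8) = 31.56

77.5800 + 31.5600i


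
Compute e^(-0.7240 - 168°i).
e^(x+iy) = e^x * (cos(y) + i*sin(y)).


e^-0.7240 = 0.4848
cos(-168°) = -0.9781
sin(-168°) = -0.2079
Real = 0.4848*(-0.9781) = -0.4742
Imag = 0.4848*(-0.2079) = -0.1008

-0.4742 - 0.1008i
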